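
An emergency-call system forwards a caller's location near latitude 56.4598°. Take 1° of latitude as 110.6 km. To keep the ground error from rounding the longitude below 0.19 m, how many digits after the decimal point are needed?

At 56.4598° one degree of longitude covers 110600 × cos 56.4598° ≈ 110600 × 0.5525 ≈ 61108.9 m.
Rounding to N decimal places gives at most 0.5 × 10⁻ᴺ degrees of error, i.e. 0.5 × 10⁻ᴺ × 61108.9 m.
Need 0.5 × 61108.9 × 10⁻ᴺ ≤ 0.19 → 10⁻ᴺ ≤ 6.218e-06, so N ≥ 5.21.
N = 5 would give 0.306 m (too coarse); N = 6 gives 0.0306 m ≤ 0.19 m.

6 decimal places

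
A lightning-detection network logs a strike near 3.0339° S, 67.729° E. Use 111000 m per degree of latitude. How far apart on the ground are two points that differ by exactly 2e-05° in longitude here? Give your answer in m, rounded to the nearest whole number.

2 m

At 3.0339° a degree of longitude is 111000 × cos 3.0339° ≈ 110844 m, so 2e-05° corresponds to 2.21689 m.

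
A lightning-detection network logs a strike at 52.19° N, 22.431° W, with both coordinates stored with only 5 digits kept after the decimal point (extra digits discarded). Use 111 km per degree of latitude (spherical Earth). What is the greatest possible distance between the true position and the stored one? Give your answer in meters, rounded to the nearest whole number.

1 meters

Truncating at 5 decimal places can drop up to a full unit in the last place, so each coordinate may be off by as much as 1e-05°.
North–south component: 1e-05° × 111000 = 1.11 m.
Longitude error → 1e-05 × 111000 × cos 52.19° = 1e-05 × 111000 × 0.6130 ≈ 0.68048 m.
Combining orthogonally: (1.11² + 0.68048²)^½ ≈ 1.30198 m.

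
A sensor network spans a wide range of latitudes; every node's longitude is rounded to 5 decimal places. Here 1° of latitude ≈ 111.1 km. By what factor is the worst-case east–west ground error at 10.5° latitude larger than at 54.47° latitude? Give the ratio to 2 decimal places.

Rounding to 5 decimal places leaves the longitude within ±5e-06° of the true value.
At 10.5°: 5e-06° × 111100 × cos 10.5° = 5e-06 × 111100 × 0.9833 ≈ 0.5462 m.
Error at 54.47° = 5e-06° × 111100 × cos 54.47° ≈ 0.5555 × 0.5811 = 0.32282 m.
Ratio: 0.5462 / 0.32282 = cos 10.5° / cos 54.47° ≈ 1.6920.

1.69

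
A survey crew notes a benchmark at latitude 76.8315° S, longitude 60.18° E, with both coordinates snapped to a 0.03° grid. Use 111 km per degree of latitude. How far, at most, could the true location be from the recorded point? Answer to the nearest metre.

1708 metres

With a 0.03° grid the true value lies within half a step, ±0.03°/2 = ±0.015°, of the stored one.
Latitude error → 0.015 × 111000 = 1665 m along the meridian.
East–west component at 76.8315°: 0.015° × 111000 × cos 76.8315° ≈ 0.015 × 25287.5 ≈ 379.313 m.
The two errors are perpendicular, so the maximum displacement is √(1665² + 379.313²) ≈ 1707.66 m.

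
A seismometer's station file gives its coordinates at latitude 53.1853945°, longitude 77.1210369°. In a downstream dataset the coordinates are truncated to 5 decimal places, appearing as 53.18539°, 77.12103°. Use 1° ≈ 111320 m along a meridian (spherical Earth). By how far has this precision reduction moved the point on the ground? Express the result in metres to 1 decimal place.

0.7 metres

The latitude changed by +0.0000045° and the longitude by +0.0000069°.
N–S: 0.0000045° × 111320 m/° = 0.50094 m.
East–west at this latitude: 0.0000069° × 111320 × cos 53.1854° ≈ 0.0000069 × 66706 = 0.460272 m.
Distance: √(0.50094² + 0.460272²) ≈ 0.680287 m.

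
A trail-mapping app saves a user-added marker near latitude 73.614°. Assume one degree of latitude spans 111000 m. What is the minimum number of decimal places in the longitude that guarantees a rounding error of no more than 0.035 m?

6

At 73.614° one degree of longitude covers 111000 × cos 73.614° ≈ 111000 × 0.2821 ≈ 31313.9 m.
N decimal places → at most half a unit in the last place, 0.5 × 10⁻ᴺ° = 31313.9/2 × 10⁻ᴺ m.
Setting 15656.9 × 10⁻ᴺ ≤ 0.035 gives 10ᴺ ≥ 4.473e+05, i.e. N ≥ 5.65.
So 6 decimal places suffice (0.0157 m); 5 would allow up to 0.157 m.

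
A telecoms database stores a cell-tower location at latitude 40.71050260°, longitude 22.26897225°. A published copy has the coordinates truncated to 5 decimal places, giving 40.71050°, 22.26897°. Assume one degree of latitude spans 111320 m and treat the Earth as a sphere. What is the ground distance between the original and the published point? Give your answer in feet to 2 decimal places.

Δlat = 40.71050260 − 40.71050 = +0.00000260°; Δlon = 22.26897225 − 22.26897 = +0.00000225°.
North–south shift: 0.00000260 × 111320 = 0.289432 m.
E–W at 40.7105°: 0.00000225° × 111320 × cos 40.7105° = 0.00000225 × 111320 × 0.7580 ≈ 0.18986 m.
Combined displacement = (0.289432² + 0.18986²)^½ ≈ 0.346147 m.
Converting: 0.346147 m × 3.2808 ft/m ≈ 1.1357 ft.

1.14 feet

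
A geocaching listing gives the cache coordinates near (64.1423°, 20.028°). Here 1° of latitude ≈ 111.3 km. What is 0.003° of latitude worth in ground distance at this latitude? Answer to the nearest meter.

Along a meridian 0.003° is 0.003 × 111300 = 333.9 m.

334 meters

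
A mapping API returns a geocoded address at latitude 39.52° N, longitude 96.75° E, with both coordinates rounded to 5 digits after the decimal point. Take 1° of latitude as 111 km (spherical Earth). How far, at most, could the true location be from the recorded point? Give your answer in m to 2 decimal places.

Rounding to 5 decimal places leaves each coordinate within ±5e-06° of the true value.
North–south component: 5e-06° × 111000 = 0.555 m.
E–W at 39.52°: 5e-06° × 111000 × cos 39.52° = 5e-06 × 111000 × 0.7714 ≈ 0.428128 m.
Worst case both components are at the extreme and orthogonal: √(0.555² + 0.428128²) ≈ 0.700941 m.

0.70 m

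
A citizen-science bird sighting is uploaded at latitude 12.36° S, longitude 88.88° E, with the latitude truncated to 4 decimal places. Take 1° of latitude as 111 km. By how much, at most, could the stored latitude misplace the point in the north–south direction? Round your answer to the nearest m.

11 m

Truncating at 4 decimal places can drop up to a full unit in the last place, so the latitude may be off by as much as 0.0001°.
Along the meridian that is 0.0001° × 111000 m/° = 11.1 m.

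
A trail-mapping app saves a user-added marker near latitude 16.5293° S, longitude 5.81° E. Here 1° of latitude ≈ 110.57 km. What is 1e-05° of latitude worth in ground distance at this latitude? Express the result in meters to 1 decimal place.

1.1 meters

1e-05° × 110570 m/° = 1.1057 m.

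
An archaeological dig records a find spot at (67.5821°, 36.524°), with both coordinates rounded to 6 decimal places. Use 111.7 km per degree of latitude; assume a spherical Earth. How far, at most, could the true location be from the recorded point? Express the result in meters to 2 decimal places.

Rounding to 6 decimal places leaves each coordinate within ±5e-07° of the true value.
North–south component: 5e-07° × 111700 = 0.05585 m.
Longitude error → 5e-07 × 111700 × cos 67.5821° = 5e-07 × 111700 × 0.3814 ≈ 0.0212989 m.
Worst case both components are at the extreme and orthogonal: √(0.05585² + 0.0212989²) ≈ 0.0597735 m.

0.06 meters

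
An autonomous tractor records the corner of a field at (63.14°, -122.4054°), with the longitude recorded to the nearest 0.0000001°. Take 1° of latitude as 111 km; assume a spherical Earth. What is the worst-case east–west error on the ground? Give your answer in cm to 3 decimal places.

Rounding to 7 decimal places leaves the longitude within ±5e-08° of the true value.
Parallels shrink by cos φ, so at 63.14° a degree of longitude is 111000 × 0.4518 ≈ 50151.1 m.
East–west error: 5e-08° × 50151.1 m/° ≈ 0.00250756 m.
That is 0.00250756 m = 0.25076 cm.

0.251 cm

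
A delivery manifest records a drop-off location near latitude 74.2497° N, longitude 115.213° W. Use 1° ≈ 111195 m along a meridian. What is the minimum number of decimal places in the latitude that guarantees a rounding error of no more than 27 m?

One degree of latitude covers 111195 m.
N decimal places → at most half a unit in the last place, 0.5 × 10⁻ᴺ° = 111195/2 × 10⁻ᴺ m.
Need 0.5 × 111195 × 10⁻ᴺ ≤ 27 → 10⁻ᴺ ≤ 4.856e-04, so N ≥ 3.31.
So 4 decimal places suffice (5.56 m); 3 would allow up to 55.6 m.

4 decimal places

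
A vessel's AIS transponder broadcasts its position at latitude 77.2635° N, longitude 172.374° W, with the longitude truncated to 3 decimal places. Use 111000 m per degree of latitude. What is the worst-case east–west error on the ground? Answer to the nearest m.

Truncating at 3 decimal places can drop up to a full unit in the last place, so the longitude may be off by as much as 0.001°.
At latitude 77.2635° a degree of longitude spans 111000 m × cos 77.2635° = 111000 × 0.2205 ≈ 24471.9 m.
So at most 0.001° × 24471.9 ≈ 24.4719 m east–west.

24 m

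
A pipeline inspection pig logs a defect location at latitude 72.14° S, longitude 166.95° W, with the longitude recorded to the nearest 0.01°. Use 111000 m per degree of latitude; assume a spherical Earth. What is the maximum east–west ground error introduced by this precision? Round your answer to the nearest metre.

170 metres

Rounding to 2 decimal places leaves the longitude within ±0.005° of the true value.
Parallels shrink by cos φ, so at 72.14° a degree of longitude is 111000 × 0.3067 ≈ 34042.8 m.
So at most 0.005° × 34042.8 ≈ 170.214 m east–west.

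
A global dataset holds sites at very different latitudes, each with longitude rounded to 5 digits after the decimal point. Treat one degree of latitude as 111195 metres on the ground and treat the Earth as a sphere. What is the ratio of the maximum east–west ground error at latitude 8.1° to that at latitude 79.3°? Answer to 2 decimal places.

Rounding to 5 decimal places leaves the longitude within ±5e-06° of the true value.
At 8.1°: 5e-06° × 111195 × cos 8.1° = 5e-06 × 111195 × 0.9900 ≈ 0.55043 m.
Error at 79.3° = 5e-06° × 111195 × cos 79.3° ≈ 0.55597 × 0.1857 = 0.10323 m.
Ratio: 0.55043 / 0.10323 = cos 8.1° / cos 79.3° ≈ 5.3323.

5.33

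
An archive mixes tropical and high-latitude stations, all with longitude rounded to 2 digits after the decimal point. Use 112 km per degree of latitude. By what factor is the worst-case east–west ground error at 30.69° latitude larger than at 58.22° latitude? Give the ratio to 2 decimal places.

Rounding to 2 decimal places leaves the longitude within ±0.005° of the true value.
Error at 30.69° = 0.005° × 112000 × cos 30.69° ≈ 560 × 0.8599 = 481.57 m.
Error at 58.22° = 0.005° × 112000 × cos 58.22° ≈ 560 × 0.5267 = 294.93 m.
The ratio reduces to cos 30.69° / cos 58.22° = 0.8599/0.5267 ≈ 1.6328.

1.63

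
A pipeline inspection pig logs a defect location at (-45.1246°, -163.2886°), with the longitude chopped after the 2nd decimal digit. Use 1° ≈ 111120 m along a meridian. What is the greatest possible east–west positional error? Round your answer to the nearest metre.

784 metres

Truncating at 2 decimal places can drop up to a full unit in the last place, so the longitude may be off by as much as 0.01°.
Parallels shrink by cos φ, so at 45.1246° a degree of longitude is 111120 × 0.7056 ≈ 78402.6 m.
Maximum E–W displacement: 0.01 × 78402.6 = 784.026 m.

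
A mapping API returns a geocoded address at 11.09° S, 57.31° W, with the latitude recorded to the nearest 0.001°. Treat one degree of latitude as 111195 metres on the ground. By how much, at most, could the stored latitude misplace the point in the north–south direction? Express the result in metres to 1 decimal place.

55.6 metres

Rounding to 3 decimal places leaves the latitude within ±0.0005° of the true value.
Along the meridian that is 0.0005° × 111195 m/° = 55.5975 m.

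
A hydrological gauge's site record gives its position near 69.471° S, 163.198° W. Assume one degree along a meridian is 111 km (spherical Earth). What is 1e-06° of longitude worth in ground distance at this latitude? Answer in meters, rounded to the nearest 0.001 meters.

0.039 meters

1e-06° of longitude at 69.471° is 1e-06 × 111000 × cos 69.471° ≈ 1e-06 × 38925.6 = 0.0389256 m.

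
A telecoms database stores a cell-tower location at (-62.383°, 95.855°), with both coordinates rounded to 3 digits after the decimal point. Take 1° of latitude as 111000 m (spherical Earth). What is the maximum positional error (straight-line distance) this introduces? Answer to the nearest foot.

Rounding to 3 decimal places leaves each coordinate within ±0.0005° of the true value.
N–S: 0.0005° × 111000 m/° = 55.5 m.
Longitude error → 0.0005 × 111000 × cos 62.383° = 0.0005 × 111000 × 0.4636 ≈ 25.7275 m.
Combining orthogonally: (55.5² + 25.7275²)^½ ≈ 61.1732 m.
Converting: 61.1732 m × 3.2808 ft/m ≈ 200.7 ft.

201 feet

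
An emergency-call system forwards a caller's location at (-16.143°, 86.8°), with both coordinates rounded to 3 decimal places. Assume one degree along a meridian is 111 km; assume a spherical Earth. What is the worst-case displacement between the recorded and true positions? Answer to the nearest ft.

252 ft

Rounding to 3 decimal places leaves each coordinate within ±0.0005° of the true value.
N–S: 0.0005° × 111000 m/° = 55.5 m.
East–west component at 16.143°: 0.0005° × 111000 × cos 16.143° ≈ 0.0005 × 106623 ≈ 53.3117 m.
The two errors are perpendicular, so the maximum displacement is √(55.5² + 53.3117²) ≈ 76.957 m.
In feet: 76.957 m ÷ 0.3048 ≈ 252.48 ft.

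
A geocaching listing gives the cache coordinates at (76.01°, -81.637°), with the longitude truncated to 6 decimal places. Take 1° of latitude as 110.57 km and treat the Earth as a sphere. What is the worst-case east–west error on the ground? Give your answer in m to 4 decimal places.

Truncating at 6 decimal places can drop up to a full unit in the last place, so the longitude may be off by as much as 1e-06°.
Parallels shrink by cos φ, so at 76.01° a degree of longitude is 110570 × 0.2418 ≈ 26730.6 m.
Maximum E–W displacement: 1e-06 × 26730.6 = 0.0267306 m.

0.0267 m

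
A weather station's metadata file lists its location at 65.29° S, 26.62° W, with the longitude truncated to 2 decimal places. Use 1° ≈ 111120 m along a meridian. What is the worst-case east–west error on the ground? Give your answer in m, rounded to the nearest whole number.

Truncating at 2 decimal places can drop up to a full unit in the last place, so the longitude may be off by as much as 0.01°.
Parallels shrink by cos φ, so at 65.29° a degree of longitude is 111120 × 0.4180 ≈ 46451 m.
So at most 0.01° × 46451 ≈ 464.51 m east–west.

465 m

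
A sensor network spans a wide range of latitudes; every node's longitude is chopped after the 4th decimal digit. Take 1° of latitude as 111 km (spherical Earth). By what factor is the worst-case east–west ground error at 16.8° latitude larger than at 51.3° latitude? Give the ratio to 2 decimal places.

1.53

Truncating at 4 decimal places can drop up to a full unit in the last place, so the longitude may be off by as much as 0.0001°.
At 16.8°: 0.0001° × 111000 × cos 16.8° = 0.0001 × 111000 × 0.9573 ≈ 10.626 m.
Error at 51.3° = 0.0001° × 111000 × cos 51.3° ≈ 11.1 × 0.6252 = 6.9402 m.
Ratio: 10.626 / 6.9402 = cos 16.8° / cos 51.3° ≈ 1.5311.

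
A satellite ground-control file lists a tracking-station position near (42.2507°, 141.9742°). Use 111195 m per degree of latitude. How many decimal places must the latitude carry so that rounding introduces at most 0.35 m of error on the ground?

6

One degree of latitude covers 111195 m.
N decimal places → at most half a unit in the last place, 0.5 × 10⁻ᴺ° = 111195/2 × 10⁻ᴺ m.
Need 0.5 × 111195 × 10⁻ᴺ ≤ 0.35 → 10⁻ᴺ ≤ 6.295e-06, so N ≥ 5.20.
So 6 decimal places suffice (0.0556 m); 5 would allow up to 0.556 m.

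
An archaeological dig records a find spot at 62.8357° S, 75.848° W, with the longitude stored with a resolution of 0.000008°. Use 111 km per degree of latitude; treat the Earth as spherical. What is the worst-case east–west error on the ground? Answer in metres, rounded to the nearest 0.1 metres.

With a 0.000008° grid the true value lies within half a step, ±0.000008°/2 = ±4e-06°, of the stored one.
Parallels shrink by cos φ, so at 62.8357° a degree of longitude is 111000 × 0.4565 ≈ 50676.3 m.
East–west error: 4e-06° × 50676.3 m/° ≈ 0.202705 m.

0.2 metres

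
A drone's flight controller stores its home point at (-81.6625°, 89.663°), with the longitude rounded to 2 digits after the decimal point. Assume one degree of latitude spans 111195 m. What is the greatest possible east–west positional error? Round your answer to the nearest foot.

Rounding to 2 decimal places leaves the longitude within ±0.005° of the true value.
At latitude 81.6625° a degree of longitude spans 111195 m × cos 81.6625° = 111195 × 0.1450 ≈ 16123.7 m.
East–west error: 0.005° × 16123.7 m/° ≈ 80.6185 m.
Converting: 80.6185 m × 3.2808 ft/m ≈ 264.5 ft.

264 feet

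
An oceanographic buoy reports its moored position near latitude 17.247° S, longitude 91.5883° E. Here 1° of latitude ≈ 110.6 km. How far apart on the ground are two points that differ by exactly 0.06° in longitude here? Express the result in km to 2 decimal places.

At 17.247° a degree of longitude is 110600 × cos 17.247° ≈ 105627 m, so 0.06° corresponds to 6337.62 m.
That is 6337.62 m = 6.3376 km.

6.34 km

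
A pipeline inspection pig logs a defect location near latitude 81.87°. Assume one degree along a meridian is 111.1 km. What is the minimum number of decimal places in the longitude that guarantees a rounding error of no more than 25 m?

3

At 81.87° one degree of longitude covers 111100 × cos 81.87° ≈ 111100 × 0.1414 ≈ 15711.7 m.
N decimal places → at most half a unit in the last place, 0.5 × 10⁻ᴺ° = 15711.7/2 × 10⁻ᴺ m.
Need 0.5 × 15711.7 × 10⁻ᴺ ≤ 25 → 10⁻ᴺ ≤ 3.182e-03, so N ≥ 2.50.
At 2 places the error can reach 78.6 m, but 3 places keeps it to 7.86 m.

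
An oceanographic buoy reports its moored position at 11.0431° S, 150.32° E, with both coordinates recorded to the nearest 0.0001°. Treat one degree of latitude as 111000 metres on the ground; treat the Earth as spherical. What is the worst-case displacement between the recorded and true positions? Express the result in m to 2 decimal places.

7.78 m

Rounding to 4 decimal places leaves each coordinate within ±5e-05° of the true value.
Latitude error → 5e-05 × 111000 = 5.55 m along the meridian.
E–W at 11.0431°: 5e-05° × 111000 × cos 11.0431° = 5e-05 × 111000 × 0.9815 ≈ 5.44723 m.
The two errors are perpendicular, so the maximum displacement is √(5.55² + 5.44723²) ≈ 7.77656 m.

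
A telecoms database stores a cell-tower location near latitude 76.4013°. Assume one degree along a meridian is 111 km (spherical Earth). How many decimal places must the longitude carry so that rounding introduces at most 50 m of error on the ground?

At 76.4013° one degree of longitude covers 111000 × cos 76.4013° ≈ 111000 × 0.2351 ≈ 26098.3 m.
With N decimal places the half-ulp bound is 0.5·10⁻ᴺ°, or 0.5·10⁻ᴺ × 26098.3 m on the ground.
Setting 13049.2 × 10⁻ᴺ ≤ 50 gives 10ᴺ ≥ 261, i.e. N ≥ 2.42.
N = 2 would give 130 m (too coarse); N = 3 gives 13 m ≤ 50 m.

3 decimal places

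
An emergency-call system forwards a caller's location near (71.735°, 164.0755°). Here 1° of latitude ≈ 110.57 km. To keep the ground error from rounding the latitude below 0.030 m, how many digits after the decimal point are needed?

One degree of latitude covers 110570 m.
Rounding to N decimal places gives at most 0.5 × 10⁻ᴺ degrees of error, i.e. 0.5 × 10⁻ᴺ × 110570 m.
Setting 55285 × 10⁻ᴺ ≤ 0.030 gives 10ᴺ ≥ 1.843e+06, i.e. N ≥ 6.27.
N = 6 would give 0.0553 m (too coarse); N = 7 gives 0.00553 m ≤ 0.030 m.

7 decimal places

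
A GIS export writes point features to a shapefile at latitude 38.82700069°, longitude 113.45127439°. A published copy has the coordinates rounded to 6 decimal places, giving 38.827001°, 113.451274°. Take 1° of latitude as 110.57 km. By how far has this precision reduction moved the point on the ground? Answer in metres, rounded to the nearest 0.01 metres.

Δlat = 38.82700069 − 38.827001 = -0.00000031°; Δlon = 113.45127439 − 113.451274 = +0.00000039°.
N–S: -0.00000031° × 110570 m/° = -0.0342767 m.
East–west at this latitude: 0.00000039° × 110570 × cos 38.827° ≈ 0.00000039 × 86138.7 = 0.0335941 m.
Combined displacement = (0.0342767² + 0.0335941²)^½ ≈ 0.0479943 m.

0.05 metres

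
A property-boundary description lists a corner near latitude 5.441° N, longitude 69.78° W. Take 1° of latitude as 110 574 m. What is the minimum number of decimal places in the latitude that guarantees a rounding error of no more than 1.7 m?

5

One degree of latitude covers 110574 m.
N decimal places → at most half a unit in the last place, 0.5 × 10⁻ᴺ° = 110574/2 × 10⁻ᴺ m.
Setting 55287 × 10⁻ᴺ ≤ 1.7 gives 10ᴺ ≥ 3.252e+04, i.e. N ≥ 4.51.
So 5 decimal places suffice (0.553 m); 4 would allow up to 5.53 m.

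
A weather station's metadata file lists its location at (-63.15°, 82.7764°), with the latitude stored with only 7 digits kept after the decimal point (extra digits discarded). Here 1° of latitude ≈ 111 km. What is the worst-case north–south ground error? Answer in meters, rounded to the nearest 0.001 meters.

0.011 meters

Truncating at 7 decimal places can drop up to a full unit in the last place, so the latitude may be off by as much as 1e-07°.
North–south distance: 1e-07° × 111000 m/° = 0.0111 m.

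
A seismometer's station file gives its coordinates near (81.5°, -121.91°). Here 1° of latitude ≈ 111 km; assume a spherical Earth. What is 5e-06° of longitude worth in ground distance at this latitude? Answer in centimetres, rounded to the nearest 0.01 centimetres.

At 81.5° a degree of longitude is 111000 × cos 81.5° ≈ 16406.8 m, so 5e-06° corresponds to 0.0820342 m.
That is 0.0820342 m = 8.2034 cm.

8.20 centimetres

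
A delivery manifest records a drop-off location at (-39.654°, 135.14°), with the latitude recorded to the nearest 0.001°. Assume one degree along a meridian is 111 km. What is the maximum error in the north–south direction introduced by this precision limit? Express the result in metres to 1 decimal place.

55.5 metres

Rounding to 3 decimal places leaves the latitude within ±0.0005° of the true value.
So the N–S error is at most 0.0005 × 111000 = 55.5 m.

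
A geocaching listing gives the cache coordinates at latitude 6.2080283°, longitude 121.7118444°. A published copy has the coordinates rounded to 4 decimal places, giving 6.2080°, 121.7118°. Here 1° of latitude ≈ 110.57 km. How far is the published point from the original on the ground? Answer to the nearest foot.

19 feet

The latitude changed by +0.0000283° and the longitude by +0.0000444°.
North–south shift: 0.0000283 × 110570 = 3.12913 m.
East–west at this latitude: 0.0000444° × 110570 × cos 6.208° ≈ 0.0000444 × 109922 = 4.88052 m.
Combined displacement = (3.12913² + 4.88052²)^½ ≈ 5.79749 m.
In feet: 5.79749 m ÷ 0.3048 ≈ 19.021 ft.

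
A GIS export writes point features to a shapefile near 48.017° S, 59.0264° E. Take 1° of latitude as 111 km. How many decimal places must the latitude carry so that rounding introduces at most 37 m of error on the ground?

4

One degree of latitude covers 111000 m.
N decimal places → at most half a unit in the last place, 0.5 × 10⁻ᴺ° = 111000/2 × 10⁻ᴺ m.
Setting 55500 × 10⁻ᴺ ≤ 37 gives 10ᴺ ≥ 1500, i.e. N ≥ 3.18.
At 3 places the error can reach 55.5 m, but 4 places keeps it to 5.55 m.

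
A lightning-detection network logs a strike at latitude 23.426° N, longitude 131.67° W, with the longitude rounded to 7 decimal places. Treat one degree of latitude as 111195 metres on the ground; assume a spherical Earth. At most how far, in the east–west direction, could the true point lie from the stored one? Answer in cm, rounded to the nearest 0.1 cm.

0.5 cm

Rounding to 7 decimal places leaves the longitude within ±5e-08° of the true value.
One degree of longitude at 23.426° is 111195 × cos 23.426° ≈ 111195 × 0.9176 = 102030 m.
So at most 5e-08° × 102030 ≈ 0.00510148 m east–west.
That is 0.00510148 m = 0.51015 cm.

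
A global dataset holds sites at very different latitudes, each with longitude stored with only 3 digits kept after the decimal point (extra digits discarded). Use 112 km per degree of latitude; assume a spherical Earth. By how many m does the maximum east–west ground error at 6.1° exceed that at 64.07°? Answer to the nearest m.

Truncating at 3 decimal places can drop up to a full unit in the last place, so the longitude may be off by as much as 0.001°.
At 6.1°: 0.001° × 112000 × cos 6.1° = 0.001 × 112000 × 0.9943 ≈ 111.37 m.
At 64.07°: 0.001° × 112000 × cos 64.07° = 0.001 × 112000 × 0.4373 ≈ 48.975 m.
So the lower-latitude error exceeds the higher by 111.37 − 48.975 = 62.391 m.

62 m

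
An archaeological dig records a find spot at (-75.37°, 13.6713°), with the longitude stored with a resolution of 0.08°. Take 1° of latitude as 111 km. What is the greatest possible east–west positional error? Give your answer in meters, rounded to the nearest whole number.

1121 meters

With a 0.08° grid the true value lies within half a step, ±0.08°/2 = ±0.04°, of the stored one.
One degree of longitude at 75.37° is 111000 × cos 75.37° ≈ 111000 × 0.2526 = 28035.9 m.
So at most 0.04° × 28035.9 ≈ 1121.44 m east–west.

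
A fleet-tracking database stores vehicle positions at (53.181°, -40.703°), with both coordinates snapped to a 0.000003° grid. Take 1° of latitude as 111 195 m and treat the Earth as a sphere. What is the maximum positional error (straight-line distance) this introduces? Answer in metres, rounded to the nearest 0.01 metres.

With a 0.000003° grid the true value lies within half a step, ±0.000003°/2 = ±1.5e-06°, of the stored one.
Latitude error → 1.5e-06 × 111195 = 0.166793 m along the meridian.
Longitude error → 1.5e-06 × 111195 × cos 53.181° = 1.5e-06 × 111195 × 0.5993 ≈ 0.0999569 m.
The two errors are perpendicular, so the maximum displacement is √(0.166793² + 0.0999569²) ≈ 0.194451 m.

0.19 metres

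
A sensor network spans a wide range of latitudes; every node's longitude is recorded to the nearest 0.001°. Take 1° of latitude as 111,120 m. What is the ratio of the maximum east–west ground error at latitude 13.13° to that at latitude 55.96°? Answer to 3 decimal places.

1.740

Rounding to 3 decimal places leaves the longitude within ±0.0005° of the true value.
At 13.13°: 0.0005° × 111120 × cos 13.13° = 0.0005 × 111120 × 0.9739 ≈ 54.108 m.
Error at 55.96° = 0.0005° × 111120 × cos 55.96° ≈ 55.56 × 0.5598 = 31.101 m.
The ratio reduces to cos 13.13° / cos 55.96° = 0.9739/0.5598 ≈ 1.7397.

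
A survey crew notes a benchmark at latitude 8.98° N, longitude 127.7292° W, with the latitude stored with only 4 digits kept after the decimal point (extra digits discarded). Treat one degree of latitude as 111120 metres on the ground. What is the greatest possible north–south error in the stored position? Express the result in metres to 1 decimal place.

Truncating at 4 decimal places can drop up to a full unit in the last place, so the latitude may be off by as much as 0.0001°.
Along the meridian that is 0.0001° × 111120 m/° = 11.112 m.

11.1 metres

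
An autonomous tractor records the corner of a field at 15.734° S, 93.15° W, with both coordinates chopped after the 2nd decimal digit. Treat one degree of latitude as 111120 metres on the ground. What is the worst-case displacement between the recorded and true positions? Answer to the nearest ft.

5060 ft

Truncating at 2 decimal places can drop up to a full unit in the last place, so each coordinate may be off by as much as 0.01°.
Latitude error → 0.01 × 111120 = 1111.2 m along the meridian.
Longitude error → 0.01 × 111120 × cos 15.734° = 0.01 × 111120 × 0.9625 ≈ 1069.56 m.
Combining orthogonally: (1111.2² + 1069.56²)^½ ≈ 1542.31 m.
Converting: 1542.31 m × 3.2808 ft/m ≈ 5060.1 ft.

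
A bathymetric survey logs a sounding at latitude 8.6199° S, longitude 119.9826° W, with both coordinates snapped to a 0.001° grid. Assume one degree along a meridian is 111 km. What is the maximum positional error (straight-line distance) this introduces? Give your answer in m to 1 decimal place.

With a 0.001° grid the true value lies within half a step, ±0.001°/2 = ±0.0005°, of the stored one.
Latitude error → 0.0005 × 111000 = 55.5 m along the meridian.
E–W at 8.6199°: 0.0005° × 111000 × cos 8.6199° = 0.0005 × 111000 × 0.9887 ≈ 54.8731 m.
The two errors are perpendicular, so the maximum displacement is √(55.5² + 54.8731²) ≈ 78.0468 m.

78.0 m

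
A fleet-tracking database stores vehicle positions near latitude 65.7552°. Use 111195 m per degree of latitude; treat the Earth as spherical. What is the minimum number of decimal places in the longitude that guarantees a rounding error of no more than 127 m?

At 65.7552° one degree of longitude covers 111195 × cos 65.7552° ≈ 111195 × 0.4106 ≈ 45660.7 m.
With N decimal places the half-ulp bound is 0.5·10⁻ᴺ°, or 0.5·10⁻ᴺ × 45660.7 m on the ground.
Need 0.5 × 45660.7 × 10⁻ᴺ ≤ 127 → 10⁻ᴺ ≤ 5.563e-03, so N ≥ 2.25.
N = 2 would give 228 m (too coarse); N = 3 gives 22.8 m ≤ 127 m.

3 decimal places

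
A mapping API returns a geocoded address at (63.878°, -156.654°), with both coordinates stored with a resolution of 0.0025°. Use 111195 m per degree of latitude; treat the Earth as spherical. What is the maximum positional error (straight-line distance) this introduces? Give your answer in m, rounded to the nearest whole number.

152 m

With a 0.0025° grid the true value lies within half a step, ±0.0025°/2 = ±0.00125°, of the stored one.
N–S: 0.00125° × 111195 m/° = 138.994 m.
E–W at 63.878°: 0.00125° × 111195 × cos 63.878° = 0.00125 × 111195 × 0.4403 ≈ 61.1967 m.
The two errors are perpendicular, so the maximum displacement is √(138.994² + 61.1967²) ≈ 151.869 m.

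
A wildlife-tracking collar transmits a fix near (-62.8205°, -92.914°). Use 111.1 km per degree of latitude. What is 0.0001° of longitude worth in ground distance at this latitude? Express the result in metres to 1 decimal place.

0.0001° of longitude at 62.8205° is 0.0001 × 111100 × cos 62.8205° ≈ 0.0001 × 50748.2 = 5.07482 m.

5.1 metres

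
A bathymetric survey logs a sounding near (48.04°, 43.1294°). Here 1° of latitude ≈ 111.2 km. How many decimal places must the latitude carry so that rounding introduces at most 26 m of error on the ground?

One degree of latitude covers 111200 m.
N decimal places → at most half a unit in the last place, 0.5 × 10⁻ᴺ° = 111200/2 × 10⁻ᴺ m.
Setting 55600 × 10⁻ᴺ ≤ 26 gives 10ᴺ ≥ 2138, i.e. N ≥ 3.33.
At 3 places the error can reach 55.6 m, but 4 places keeps it to 5.56 m.

4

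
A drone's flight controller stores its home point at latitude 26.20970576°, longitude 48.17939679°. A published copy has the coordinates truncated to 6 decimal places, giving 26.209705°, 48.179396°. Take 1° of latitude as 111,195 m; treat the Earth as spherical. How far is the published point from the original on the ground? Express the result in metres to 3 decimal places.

Δlat = 26.20970576 − 26.209705 = +0.00000076°; Δlon = 48.17939679 − 48.179396 = +0.00000079°.
North–south shift: 0.00000076 × 111195 = 0.0845082 m.
E–W at 26.2097°: 0.00000079° × 111195 × cos 26.2097° = 0.00000079 × 111195 × 0.8972 ≈ 0.0788122 m.
Combined displacement = (0.0845082² + 0.0788122²)^½ ≈ 0.115555 m.

0.116 metres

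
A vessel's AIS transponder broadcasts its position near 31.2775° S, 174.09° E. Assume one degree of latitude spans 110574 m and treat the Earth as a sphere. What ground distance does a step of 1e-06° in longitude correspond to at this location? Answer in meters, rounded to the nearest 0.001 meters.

1e-06° of longitude at 31.2775° is 1e-06 × 110574 × cos 31.2775° ≈ 1e-06 × 94503.5 = 0.0945035 m.

0.095 meters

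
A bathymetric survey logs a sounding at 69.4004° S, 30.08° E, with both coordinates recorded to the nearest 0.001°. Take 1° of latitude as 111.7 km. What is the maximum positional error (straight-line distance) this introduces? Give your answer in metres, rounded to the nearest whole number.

Rounding to 3 decimal places leaves each coordinate within ±0.0005° of the true value.
N–S: 0.0005° × 111700 m/° = 55.85 m.
Longitude error → 0.0005 × 111700 × cos 69.4004° = 0.0005 × 111700 × 0.3518 ≈ 19.65 m.
Combining orthogonally: (55.85² + 19.65²)^½ ≈ 59.206 m.

59 metres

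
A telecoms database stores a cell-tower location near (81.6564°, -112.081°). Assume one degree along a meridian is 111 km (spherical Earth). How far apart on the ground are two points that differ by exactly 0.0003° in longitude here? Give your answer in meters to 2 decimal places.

4.83 meters

One degree of longitude here spans 111000 × cos 81.6564° = 111000 × 0.1451 ≈ 16107.1 m; 0.0003° of that is 4.83213 m.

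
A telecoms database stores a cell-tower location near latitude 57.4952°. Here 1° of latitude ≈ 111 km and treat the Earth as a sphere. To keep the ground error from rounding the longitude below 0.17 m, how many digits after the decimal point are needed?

At 57.4952° one degree of longitude covers 111000 × cos 57.4952° ≈ 111000 × 0.5374 ≈ 59648.1 m.
With N decimal places the half-ulp bound is 0.5·10⁻ᴺ°, or 0.5·10⁻ᴺ × 59648.1 m on the ground.
Setting 29824 × 10⁻ᴺ ≤ 0.17 gives 10ᴺ ≥ 1.754e+05, i.e. N ≥ 5.24.
N = 5 would give 0.298 m (too coarse); N = 6 gives 0.0298 m ≤ 0.17 m.

6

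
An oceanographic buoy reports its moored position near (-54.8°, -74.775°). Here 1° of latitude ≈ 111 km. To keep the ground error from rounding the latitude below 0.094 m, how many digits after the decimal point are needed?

6

One degree of latitude covers 111000 m.
Rounding to N decimal places gives at most 0.5 × 10⁻ᴺ degrees of error, i.e. 0.5 × 10⁻ᴺ × 111000 m.
Need 0.5 × 111000 × 10⁻ᴺ ≤ 0.094 → 10⁻ᴺ ≤ 1.694e-06, so N ≥ 5.77.
At 5 places the error can reach 0.555 m, but 6 places keeps it to 0.0555 m.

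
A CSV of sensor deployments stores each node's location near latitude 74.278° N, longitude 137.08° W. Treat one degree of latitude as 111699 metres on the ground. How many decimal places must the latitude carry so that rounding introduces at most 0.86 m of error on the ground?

5 decimal places

One degree of latitude covers 111699 m.
With N decimal places the half-ulp bound is 0.5·10⁻ᴺ°, or 0.5·10⁻ᴺ × 111699 m on the ground.
Need 0.5 × 111699 × 10⁻ᴺ ≤ 0.86 → 10⁻ᴺ ≤ 1.540e-05, so N ≥ 4.81.
At 4 places the error can reach 5.58 m, but 5 places keeps it to 0.558 m.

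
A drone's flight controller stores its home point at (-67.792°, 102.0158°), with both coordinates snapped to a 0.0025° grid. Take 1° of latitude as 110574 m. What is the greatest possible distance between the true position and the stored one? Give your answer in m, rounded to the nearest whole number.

With a 0.0025° grid the true value lies within half a step, ±0.0025°/2 = ±0.00125°, of the stored one.
North–south component: 0.00125° × 110574 = 138.218 m.
Longitude error → 0.00125 × 110574 × cos 67.792° = 0.00125 × 110574 × 0.3780 ≈ 52.2421 m.
The two errors are perpendicular, so the maximum displacement is √(138.218² + 52.2421²) ≈ 147.761 m.

148 m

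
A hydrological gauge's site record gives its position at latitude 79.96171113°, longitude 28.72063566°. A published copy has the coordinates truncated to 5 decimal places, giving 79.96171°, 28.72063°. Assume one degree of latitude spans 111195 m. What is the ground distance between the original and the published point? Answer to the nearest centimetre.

17 centimetres

The latitude changed by +0.00000113° and the longitude by +0.00000566°.
North–south shift: 0.00000113 × 111195 = 0.12565 m.
E–W at 79.9617°: 0.00000566° × 111195 × cos 79.9617° = 0.00000566 × 111195 × 0.1743 ≈ 0.109702 m.
Hypotenuse of the two orthogonal shifts: √(0.12565² + 0.109702²) = 0.166801 m.
That is 0.166801 m = 16.68 cm.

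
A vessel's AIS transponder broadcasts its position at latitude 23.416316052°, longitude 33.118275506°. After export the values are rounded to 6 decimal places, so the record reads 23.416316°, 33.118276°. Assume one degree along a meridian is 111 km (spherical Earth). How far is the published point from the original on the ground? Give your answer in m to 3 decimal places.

0.051 m

Δlat = 23.416316052 − 23.416316 = +0.000000052°; Δlon = 33.118275506 − 33.118276 = -0.000000494°.
N–S: 0.000000052° × 111000 m/° = 0.005772 m.
East–west at this latitude: -0.000000494° × 111000 × cos 23.4163° ≈ -0.000000494 × 101858 = -0.050318 m.
Distance: √(0.005772² + 0.050318²) ≈ 0.0506479 m.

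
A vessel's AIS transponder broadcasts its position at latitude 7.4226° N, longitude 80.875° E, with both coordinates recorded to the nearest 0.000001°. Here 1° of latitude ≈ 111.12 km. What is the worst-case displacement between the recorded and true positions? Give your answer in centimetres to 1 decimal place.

Rounding to 6 decimal places leaves each coordinate within ±5e-07° of the true value.
North–south component: 5e-07° × 111120 = 0.05556 m.
Longitude error → 5e-07 × 111120 × cos 7.4226° = 5e-07 × 111120 × 0.9916 ≈ 0.0550944 m.
Combining orthogonally: (0.05556² + 0.0550944²)^½ ≈ 0.0782452 m.
That is 0.0782452 m = 7.8245 cm.

7.8 centimetres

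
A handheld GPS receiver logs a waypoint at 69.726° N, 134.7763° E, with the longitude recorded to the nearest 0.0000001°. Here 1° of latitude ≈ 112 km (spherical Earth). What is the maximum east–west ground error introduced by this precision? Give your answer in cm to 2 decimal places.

0.19 cm

Rounding to 7 decimal places leaves the longitude within ±5e-08° of the true value.
At latitude 69.726° a degree of longitude spans 112000 m × cos 69.726° = 112000 × 0.3465 ≈ 38809.1 m.
So at most 5e-08° × 38809.1 ≈ 0.00194046 m east–west.
That is 0.00194046 m = 0.19405 cm.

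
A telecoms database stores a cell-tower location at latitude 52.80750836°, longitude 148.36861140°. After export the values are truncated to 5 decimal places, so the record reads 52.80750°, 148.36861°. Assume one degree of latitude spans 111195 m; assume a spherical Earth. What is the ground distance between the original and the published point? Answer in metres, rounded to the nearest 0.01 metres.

0.93 metres

The latitude changed by +0.00000836° and the longitude by +0.00000140°.
N–S: 0.00000836° × 111195 m/° = 0.92959 m.
East–west at this latitude: 0.00000140° × 111195 × cos 52.8075° ≈ 0.00000140 × 67216.8 = 0.0941035 m.
Hypotenuse of the two orthogonal shifts: √(0.92959² + 0.0941035²) = 0.934341 m.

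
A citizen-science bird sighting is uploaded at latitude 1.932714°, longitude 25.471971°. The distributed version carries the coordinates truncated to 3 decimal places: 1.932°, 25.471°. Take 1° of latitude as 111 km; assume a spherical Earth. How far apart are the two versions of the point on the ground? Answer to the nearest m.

Δlat = 1.932714 − 1.932 = +0.000714°; Δlon = 25.471971 − 25.471 = +0.000971°.
N–S: 0.000714° × 111000 m/° = 79.254 m.
East–west at this latitude: 0.000971° × 111000 × cos 1.932° ≈ 0.000971 × 110937 = 107.72 m.
Distance: √(79.254² + 107.72²) ≈ 133.734 m.

134 m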